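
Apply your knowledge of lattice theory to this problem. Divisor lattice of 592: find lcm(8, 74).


In a divisor lattice, join = lcm (least common multiple).
gcd(8,74) = 2
lcm(8,74) = 8*74/gcd = 592/2 = 296


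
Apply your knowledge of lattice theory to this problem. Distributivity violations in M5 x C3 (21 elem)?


Distributive law: a ^ (b v c) = (a ^ b) v (a ^ c).
Check all 21^3 = 9261 ordered triples (a,b,c).
  e.g. a=(a1,0), b=(a2,0), c=(a3,0): lhs=(a1,0) != rhs=(0,0)
  e.g. a=(a1,0), b=(a2,0), c=(a3,1): lhs=(a1,0) != rhs=(0,0)
Total violating triples: 1620


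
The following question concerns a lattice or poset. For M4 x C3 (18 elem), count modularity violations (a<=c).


Modular law: if a <= c then a v (b ^ c) = (a v b) ^ c.
Check all triples (a,b,c) with a <= c among 18 elements.
This lattice is modular (diamonds M_m and their chain-products are modular).
Total violating triples: 0


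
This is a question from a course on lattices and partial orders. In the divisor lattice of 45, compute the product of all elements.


Divisors of 45: [1, 3, 5, 9, 15, 45]
Product = n^(d(n)/2) = 45^(6/2)
Product = 91125


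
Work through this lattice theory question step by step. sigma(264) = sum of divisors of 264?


sigma(n) = sum of divisors.
Divisors of 264: [1, 2, 3, 4, 6, 8, 11, 12, 22, 24, 33, 44, 66, 88, 132, 264]
Sum = 720


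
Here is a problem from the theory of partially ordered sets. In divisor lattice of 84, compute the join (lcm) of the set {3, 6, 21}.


In a divisor lattice, join = lcm (least common multiple).
Compute lcm iteratively: start with first element, then lcm(current, next).
Elements: [3, 6, 21]
lcm(3,6) = 6
lcm(6,21) = 42
Final lcm = 42


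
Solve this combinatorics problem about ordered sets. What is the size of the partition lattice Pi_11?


B(n) = number of set partitions of an n-element set.
B(n) satisfies the recurrence: B(n+1) = sum_k C(n,k)*B(k).
B(11) = 678570


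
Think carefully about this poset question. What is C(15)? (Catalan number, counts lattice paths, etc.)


C(n) = C(2n, n) / (n+1).
C(30, 15) = 155117520
C(15) = 155117520 / 16 = 9694845


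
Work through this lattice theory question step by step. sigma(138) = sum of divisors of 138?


sigma(n) = sum of divisors.
Divisors of 138: [1, 2, 3, 6, 23, 46, 69, 138]
Sum = 288


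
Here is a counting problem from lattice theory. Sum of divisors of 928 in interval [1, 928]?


Interval [1,928] in divisors of 928: [1, 2, 4, 8, 16, 29, 32, 58, 116, 232, 464, 928]
Sum = 1890


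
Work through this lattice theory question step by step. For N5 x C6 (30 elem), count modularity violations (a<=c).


Modular law: if a <= c then a v (b ^ c) = (a v b) ^ c.
Check all triples (a,b,c) with a <= c among 30 elements.
  e.g. a=(a,0), b=(c,0), c=(b,0): lhs=(a,0) != rhs=(b,0)
  e.g. a=(a,0), b=(c,1), c=(b,0): lhs=(a,0) != rhs=(b,0)
Total violating triples: 126


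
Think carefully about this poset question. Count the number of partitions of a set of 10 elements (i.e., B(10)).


B(n) = number of set partitions of an n-element set.
B(n) satisfies the recurrence: B(n+1) = sum_k C(n,k)*B(k).
B(10) = 115975


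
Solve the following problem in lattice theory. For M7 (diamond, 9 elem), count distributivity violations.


Distributive law: a ^ (b v c) = (a ^ b) v (a ^ c).
Check all 9^3 = 729 ordered triples (a,b,c).
  e.g. a=a1, b=a2, c=a3: lhs=a1 != rhs=0
  e.g. a=a1, b=a2, c=a4: lhs=a1 != rhs=0
Total violating triples: 210


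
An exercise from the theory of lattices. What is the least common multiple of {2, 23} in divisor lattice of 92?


In a divisor lattice, join = lcm (least common multiple).
Compute lcm iteratively: start with first element, then lcm(current, next).
Elements: [2, 23]
lcm(2,23) = 46
Final lcm = 46


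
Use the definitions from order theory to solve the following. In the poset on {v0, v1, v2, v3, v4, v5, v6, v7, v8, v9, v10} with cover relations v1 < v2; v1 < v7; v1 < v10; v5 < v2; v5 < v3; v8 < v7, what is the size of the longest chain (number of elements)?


A chain is a totally ordered subset; we count the number of elements in a maximum chain.
Compute, for each element x, the size of the longest chain ending at x:
  v0: 1
  v1: 1
  v4: 1
  v5: 1
  v6: 1
  v8: 1
  ...
A maximum chain: v1 < v2
Number of elements in the longest chain: 2


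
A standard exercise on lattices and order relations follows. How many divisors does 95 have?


Divisors of 95: [1, 5, 19, 95]
Count: 4


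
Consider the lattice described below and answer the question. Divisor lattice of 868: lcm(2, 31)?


Join=lcm.
gcd(2,31)=1
lcm=62


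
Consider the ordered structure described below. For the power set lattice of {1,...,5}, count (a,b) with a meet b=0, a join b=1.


Complement pair (a,b): a meet b = bottom, a join b = top.
Here: A intersect B = {} and A union B = {1,...,5}.
Pairs found: ({},{1,2,3,4,5}), ({1},{2,3,4,5}), ({2},{1,3,4,5}), ({3},{1,2,4,5}), ... (28 more)
Total ordered pairs: 32


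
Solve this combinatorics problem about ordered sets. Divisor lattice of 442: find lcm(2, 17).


In a divisor lattice, join = lcm (least common multiple).
gcd(2,17) = 1
lcm(2,17) = 2*17/gcd = 34/1 = 34


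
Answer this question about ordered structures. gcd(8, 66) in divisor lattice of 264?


Meet=gcd.
gcd(8,66)=2


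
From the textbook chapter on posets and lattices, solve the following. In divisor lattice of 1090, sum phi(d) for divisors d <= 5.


Divisors of 1090 up to 5: [1, 2, 5]
phi values: [1, 1, 4]
Sum = 6


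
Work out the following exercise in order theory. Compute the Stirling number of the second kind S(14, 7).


S(n,k) = k*S(n-1,k) + S(n-1,k-1).
S(13,7) = 5715424, S(13,6) = 9321312
S(14,7) = 7*5715424 + 9321312 = 40007968 + 9321312
S(14,7) = 49329280


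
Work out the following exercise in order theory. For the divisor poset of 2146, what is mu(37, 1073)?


In a divisor lattice, mu(a,b) = mu(b/a) where mu is the classical Mobius function.
b/a = 1073/37 = 29
Prime factorization of 29: primes [29]
29 is squarefree with 1 prime factor(s), so mu(29) = (-1)^1 = -1


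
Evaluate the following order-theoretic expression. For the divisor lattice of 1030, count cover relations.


A cover relation a -< b holds when a < b with no c strictly between.
Cover relations:
  1 -< 2
  1 -< 5
  1 -< 103
  2 -< 10
  2 -< 206
  5 -< 10
  5 -< 515
  10 -< 1030
  ...4 more
Total: 12


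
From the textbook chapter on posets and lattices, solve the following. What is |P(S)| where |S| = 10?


Power set = 2^n.
2^10 = 1024


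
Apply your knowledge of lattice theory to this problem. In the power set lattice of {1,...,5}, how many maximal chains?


A maximal chain goes from the minimum element to a maximal element via cover relations.
Counting all min-to-max paths in the cover graph.
Total maximal chains: 120


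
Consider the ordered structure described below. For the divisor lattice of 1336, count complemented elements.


An element a is complemented if some b has a meet b = bottom, a join b = top.
a is complemented iff gcd(a, n/a)=1, i.e. a is a unitary divisor of 1336.
Complemented elements: 1, 8, 167, 1336
Count: 4


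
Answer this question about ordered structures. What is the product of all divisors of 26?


Divisors of 26: [1, 2, 13, 26]
Product = n^(d(n)/2) = 26^(4/2)
Product = 676


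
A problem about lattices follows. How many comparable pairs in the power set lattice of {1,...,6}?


A comparable pair {a,b} has a < b or b < a in the order.
Count unordered pairs where one element is strictly below the other.
Examples: {{},{1}}, {{},{2}}, {{},{3}}, {{},{4}}, ...
Total comparable pairs: 665


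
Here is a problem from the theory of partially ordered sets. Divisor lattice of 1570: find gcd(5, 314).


In a divisor lattice, meet = gcd (greatest common divisor).
By Euclidean algorithm or factoring: gcd(5,314) = 1


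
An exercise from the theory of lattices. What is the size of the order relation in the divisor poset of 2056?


The order relation is {(a,b) : a <= b}, reflexive so it includes (a,a).
Examples: (1,1), (1,1028), (1,2), (1,2056), (1,257), ...
Total ordered pairs: 30


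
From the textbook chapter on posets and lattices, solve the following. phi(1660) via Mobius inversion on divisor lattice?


phi(n) = n * prod_{p|n} (1 - 1/p).
Prime divisors of 1660: [2, 5, 83]
phi(1660) = 1660 * (1 - 1/2) * (1 - 1/5) * (1 - 1/83)
phi(1660) = 656


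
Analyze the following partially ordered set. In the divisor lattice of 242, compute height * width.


Height = length of longest chain minus 1; width = size of largest antichain.
A maximum chain: 1 | 11 | 121 | 242  (height 3).
A maximum antichain: {2, 11}  (width 2).
Product = 3 * 2 = 6


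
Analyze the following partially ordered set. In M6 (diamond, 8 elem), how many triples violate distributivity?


Distributive law: a ^ (b v c) = (a ^ b) v (a ^ c).
Check all 8^3 = 512 ordered triples (a,b,c).
  e.g. a=a1, b=a2, c=a3: lhs=a1 != rhs=0
  e.g. a=a1, b=a2, c=a4: lhs=a1 != rhs=0
Total violating triples: 120


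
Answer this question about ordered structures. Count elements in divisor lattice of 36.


Divisors of 36: [1, 2, 3, 4, 6, 9, 12, 18, 36]
Count: 9


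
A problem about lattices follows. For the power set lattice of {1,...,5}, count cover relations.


A cover relation a -< b holds when a < b with no c strictly between.
Cover relations:
  {} -< {1}
  {} -< {2}
  {} -< {3}
  {} -< {4}
  {} -< {5}
  {1} -< {1,2}
  {1} -< {1,3}
  {1} -< {1,4}
  ...72 more
Total: 80


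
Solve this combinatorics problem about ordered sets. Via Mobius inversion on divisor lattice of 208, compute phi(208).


phi(n) = n * prod_{p|n} (1 - 1/p).
Prime divisors of 208: [2, 13]
phi(208) = 208 * (1 - 1/2) * (1 - 1/13)
phi(208) = 96


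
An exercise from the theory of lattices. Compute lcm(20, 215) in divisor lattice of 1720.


In a divisor lattice, join = lcm (least common multiple).
gcd(20,215) = 5
lcm(20,215) = 20*215/gcd = 4300/5 = 860


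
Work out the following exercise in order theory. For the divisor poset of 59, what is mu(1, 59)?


In a divisor lattice, mu(a,b) = mu(b/a) where mu is the classical Mobius function.
b/a = 59/1 = 59
Prime factorization of 59: primes [59]
59 is squarefree with 1 prime factor(s), so mu(59) = (-1)^1 = -1


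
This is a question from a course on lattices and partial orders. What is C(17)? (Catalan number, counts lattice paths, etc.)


C(n) = C(2n, n) / (n+1).
C(34, 17) = 2333606220
C(17) = 2333606220 / 18 = 129644790


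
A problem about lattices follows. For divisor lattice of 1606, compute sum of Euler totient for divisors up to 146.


Divisors of 1606 up to 146: [1, 2, 11, 22, 73, 146]
phi values: [1, 1, 10, 10, 72, 72]
Sum = 166


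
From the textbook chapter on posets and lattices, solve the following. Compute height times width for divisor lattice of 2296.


Height = length of longest chain minus 1; width = size of largest antichain.
A maximum chain: 1 | 41 | 287 | 574 | 1148 | 2296  (height 5).
A maximum antichain: {4, 14, 82, 287}  (width 4).
Product = 5 * 4 = 20


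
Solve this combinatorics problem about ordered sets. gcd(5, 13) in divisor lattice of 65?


Meet=gcd.
gcd(5,13)=1


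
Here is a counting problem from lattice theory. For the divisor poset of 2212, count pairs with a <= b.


The order relation is {(a,b) : a <= b}, reflexive so it includes (a,a).
Examples: (1,1), (1,1106), (1,14), (1,158), (1,2), ...
Total ordered pairs: 54


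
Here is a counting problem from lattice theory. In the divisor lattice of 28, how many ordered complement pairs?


Complement pair (a,b): a meet b = bottom, a join b = top.
Here: gcd(a,b)=1 and lcm(a,b)=28, i.e. a*b=28 with a,b coprime.
Pairs found: (1,28), (4,7), (7,4), (28,1)
Total ordered pairs: 4


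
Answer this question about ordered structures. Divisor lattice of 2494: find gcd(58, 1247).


In a divisor lattice, meet = gcd (greatest common divisor).
By Euclidean algorithm or factoring: gcd(58,1247) = 29


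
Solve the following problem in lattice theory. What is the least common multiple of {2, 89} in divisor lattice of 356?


In a divisor lattice, join = lcm (least common multiple).
Compute lcm iteratively: start with first element, then lcm(current, next).
Elements: [2, 89]
lcm(2,89) = 178
Final lcm = 178


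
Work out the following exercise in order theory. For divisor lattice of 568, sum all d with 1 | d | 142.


Interval [1,142] in divisors of 568: [1, 2, 71, 142]
Sum = 216


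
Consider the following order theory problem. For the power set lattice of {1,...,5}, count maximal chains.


A maximal chain goes from the minimum element to a maximal element via cover relations.
Counting all min-to-max paths in the cover graph.
Total maximal chains: 120


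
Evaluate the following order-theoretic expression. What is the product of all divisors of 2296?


Divisors of 2296: [1, 2, 4, 7, 8, 14, 28, 41, 56, 82, 164, 287, 328, 574, 1148, 2296]
Product = n^(d(n)/2) = 2296^(16/2)
Product = 772280501280116853950119936


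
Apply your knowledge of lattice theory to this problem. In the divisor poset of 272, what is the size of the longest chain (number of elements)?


A chain is a totally ordered subset; we count the number of elements in a maximum chain.
Compute, for each element x, the size of the longest chain ending at x:
  1: 1
  2: 2
  17: 2
  4: 3
  8: 4
  34: 3
  ...
A maximum chain: 1 < 2 < 4 < 8 < 16 < 272
Number of elements in the longest chain: 6


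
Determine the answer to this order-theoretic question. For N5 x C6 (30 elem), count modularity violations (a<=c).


Modular law: if a <= c then a v (b ^ c) = (a v b) ^ c.
Check all triples (a,b,c) with a <= c among 30 elements.
  e.g. a=(a,0), b=(c,0), c=(b,0): lhs=(a,0) != rhs=(b,0)
  e.g. a=(a,0), b=(c,1), c=(b,0): lhs=(a,0) != rhs=(b,0)
Total violating triples: 126


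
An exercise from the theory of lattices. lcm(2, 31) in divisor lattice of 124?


Join=lcm.
gcd(2,31)=1
lcm=62


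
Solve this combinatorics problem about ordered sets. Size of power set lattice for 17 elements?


Power set = 2^n.
2^17 = 131072


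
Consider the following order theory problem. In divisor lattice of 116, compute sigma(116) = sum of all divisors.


sigma(n) = sum of divisors.
Divisors of 116: [1, 2, 4, 29, 58, 116]
Sum = 210


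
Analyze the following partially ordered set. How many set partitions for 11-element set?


B(n) = number of set partitions of an n-element set.
B(n) satisfies the recurrence: B(n+1) = sum_k C(n,k)*B(k).
B(11) = 678570


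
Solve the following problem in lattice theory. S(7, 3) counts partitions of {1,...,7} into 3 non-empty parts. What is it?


S(n,k) = k*S(n-1,k) + S(n-1,k-1).
S(6,3) = 90, S(6,2) = 31
S(7,3) = 3*90 + 31 = 270 + 31
S(7,3) = 301


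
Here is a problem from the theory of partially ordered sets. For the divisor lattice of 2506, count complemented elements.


An element a is complemented if some b has a meet b = bottom, a join b = top.
a is complemented iff gcd(a, n/a)=1, i.e. a is a unitary divisor of 2506.
Complemented elements: 1, 2, 7, 14, 179, 358, ... (2 more)
Count: 8


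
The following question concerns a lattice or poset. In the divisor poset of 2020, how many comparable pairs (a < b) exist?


A comparable pair {a,b} has a < b or b < a in the order.
Count unordered pairs where one element is strictly below the other.
Examples: {1,2}, {1,4}, {1,5}, {1,10}, ...
Total comparable pairs: 42


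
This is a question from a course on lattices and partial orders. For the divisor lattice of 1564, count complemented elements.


An element a is complemented if some b has a meet b = bottom, a join b = top.
a is complemented iff gcd(a, n/a)=1, i.e. a is a unitary divisor of 1564.
Complemented elements: 1, 4, 17, 23, 68, 92, ... (2 more)
Count: 8


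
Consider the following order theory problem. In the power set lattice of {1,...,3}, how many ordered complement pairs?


Complement pair (a,b): a meet b = bottom, a join b = top.
Here: A intersect B = {} and A union B = {1,...,3}.
Pairs found: ({},{1,2,3}), ({1},{2,3}), ({2},{1,3}), ({3},{1,2}), ... (4 more)
Total ordered pairs: 8


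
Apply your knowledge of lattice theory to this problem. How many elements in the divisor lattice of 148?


Divisors of 148: [1, 2, 4, 37, 74, 148]
Count: 6


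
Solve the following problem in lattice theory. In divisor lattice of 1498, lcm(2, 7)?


Join=lcm.
gcd(2,7)=1
lcm=14


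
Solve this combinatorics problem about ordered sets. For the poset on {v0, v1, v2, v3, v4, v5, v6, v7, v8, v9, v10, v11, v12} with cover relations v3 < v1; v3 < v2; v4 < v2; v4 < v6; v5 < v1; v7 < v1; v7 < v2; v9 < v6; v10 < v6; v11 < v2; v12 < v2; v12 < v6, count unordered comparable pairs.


A comparable pair {a,b} has a < b or b < a in the order.
Count unordered pairs where one element is strictly below the other.
Examples: {v1,v3}, {v1,v5}, {v1,v7}, {v2,v3}, ...
Total comparable pairs: 12


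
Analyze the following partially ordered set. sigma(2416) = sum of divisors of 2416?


sigma(n) = sum of divisors.
Divisors of 2416: [1, 2, 4, 8, 16, 151, 302, 604, 1208, 2416]
Sum = 4712


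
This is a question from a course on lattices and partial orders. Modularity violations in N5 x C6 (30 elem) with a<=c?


Modular law: if a <= c then a v (b ^ c) = (a v b) ^ c.
Check all triples (a,b,c) with a <= c among 30 elements.
  e.g. a=(a,0), b=(c,0), c=(b,0): lhs=(a,0) != rhs=(b,0)
  e.g. a=(a,0), b=(c,1), c=(b,0): lhs=(a,0) != rhs=(b,0)
Total violating triples: 126


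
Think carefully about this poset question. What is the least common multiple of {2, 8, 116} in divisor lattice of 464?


In a divisor lattice, join = lcm (least common multiple).
Compute lcm iteratively: start with first element, then lcm(current, next).
Elements: [2, 8, 116]
lcm(2,8) = 8
lcm(8,116) = 232
Final lcm = 232


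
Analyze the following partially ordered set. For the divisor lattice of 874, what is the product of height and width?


Height = length of longest chain minus 1; width = size of largest antichain.
A maximum chain: 1 | 23 | 437 | 874  (height 3).
A maximum antichain: {2, 19, 23}  (width 3).
Product = 3 * 3 = 9


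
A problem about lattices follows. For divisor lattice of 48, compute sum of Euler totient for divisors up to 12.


Divisors of 48 up to 12: [1, 2, 3, 4, 6, 8, 12]
phi values: [1, 1, 2, 2, 2, 4, 4]
Sum = 16


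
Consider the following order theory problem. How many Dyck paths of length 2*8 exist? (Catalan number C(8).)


C(n) = C(2n, n) / (n+1).
C(16, 8) = 12870
C(8) = 12870 / 9 = 1430


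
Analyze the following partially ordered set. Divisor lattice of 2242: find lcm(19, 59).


In a divisor lattice, join = lcm (least common multiple).
gcd(19,59) = 1
lcm(19,59) = 19*59/gcd = 1121/1 = 1121


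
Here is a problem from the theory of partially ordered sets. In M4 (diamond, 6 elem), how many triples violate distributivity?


Distributive law: a ^ (b v c) = (a ^ b) v (a ^ c).
Check all 6^3 = 216 ordered triples (a,b,c).
  e.g. a=a1, b=a2, c=a3: lhs=a1 != rhs=0
  e.g. a=a1, b=a2, c=a4: lhs=a1 != rhs=0
Total violating triples: 24


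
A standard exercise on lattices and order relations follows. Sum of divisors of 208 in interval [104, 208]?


Interval [104,208] in divisors of 208: [104, 208]
Sum = 312


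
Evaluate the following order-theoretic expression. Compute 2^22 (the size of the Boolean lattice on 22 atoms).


Power set = 2^n.
2^22 = 4194304


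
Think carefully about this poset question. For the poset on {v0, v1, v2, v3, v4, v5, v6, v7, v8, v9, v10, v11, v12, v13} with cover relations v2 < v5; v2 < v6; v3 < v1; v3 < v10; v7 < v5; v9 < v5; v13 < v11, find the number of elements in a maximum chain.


A chain is a totally ordered subset; we count the number of elements in a maximum chain.
Compute, for each element x, the size of the longest chain ending at x:
  v0: 1
  v2: 1
  v3: 1
  v4: 1
  v7: 1
  v8: 1
  ...
A maximum chain: v3 < v1
Number of elements in the longest chain: 2


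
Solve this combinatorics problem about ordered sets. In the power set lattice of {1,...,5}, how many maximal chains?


A maximal chain goes from the minimum element to a maximal element via cover relations.
Counting all min-to-max paths in the cover graph.
Total maximal chains: 120


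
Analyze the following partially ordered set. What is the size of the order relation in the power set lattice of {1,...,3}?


The order relation is {(a,b) : a <= b}, reflexive so it includes (a,a).
Examples: ({},{}), ({},{1,2}), ({},{1,2,3}), ({},{1,3}), ({},{1}), ...
Total ordered pairs: 27


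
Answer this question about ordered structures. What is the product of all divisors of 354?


Divisors of 354: [1, 2, 3, 6, 59, 118, 177, 354]
Product = n^(d(n)/2) = 354^(8/2)
Product = 15704099856


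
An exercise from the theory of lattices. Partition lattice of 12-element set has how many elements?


B(n) = number of set partitions of an n-element set.
B(n) satisfies the recurrence: B(n+1) = sum_k C(n,k)*B(k).
B(12) = 4213597


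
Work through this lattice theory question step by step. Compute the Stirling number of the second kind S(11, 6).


S(n,k) = k*S(n-1,k) + S(n-1,k-1).
S(10,6) = 22827, S(10,5) = 42525
S(11,6) = 6*22827 + 42525 = 136962 + 42525
S(11,6) = 179487


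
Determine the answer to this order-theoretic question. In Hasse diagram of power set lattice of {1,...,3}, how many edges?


A cover relation a -< b holds when a < b with no c strictly between.
Cover relations:
  {} -< {1}
  {} -< {2}
  {} -< {3}
  {1} -< {1,2}
  {1} -< {1,3}
  {2} -< {1,2}
  {2} -< {2,3}
  {3} -< {1,3}
  ...4 more
Total: 12


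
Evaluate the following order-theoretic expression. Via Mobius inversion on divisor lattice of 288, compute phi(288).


phi(n) = n * prod_{p|n} (1 - 1/p).
Prime divisors of 288: [2, 3]
phi(288) = 288 * (1 - 1/2) * (1 - 1/3)
phi(288) = 96


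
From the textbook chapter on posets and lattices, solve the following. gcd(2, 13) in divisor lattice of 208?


Meet=gcd.
gcd(2,13)=1


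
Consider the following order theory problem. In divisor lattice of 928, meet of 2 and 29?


In a divisor lattice, meet = gcd (greatest common divisor).
By Euclidean algorithm or factoring: gcd(2,29) = 1


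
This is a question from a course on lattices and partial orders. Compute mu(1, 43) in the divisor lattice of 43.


In a divisor lattice, mu(a,b) = mu(b/a) where mu is the classical Mobius function.
b/a = 43/1 = 43
Prime factorization of 43: primes [43]
43 is squarefree with 1 prime factor(s), so mu(43) = (-1)^1 = -1


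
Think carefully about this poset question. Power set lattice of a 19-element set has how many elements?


Power set = 2^n.
2^19 = 524288


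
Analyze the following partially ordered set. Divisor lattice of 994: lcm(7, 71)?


Join=lcm.
gcd(7,71)=1
lcm=497


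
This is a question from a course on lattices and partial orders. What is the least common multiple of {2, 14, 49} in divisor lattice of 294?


In a divisor lattice, join = lcm (least common multiple).
Compute lcm iteratively: start with first element, then lcm(current, next).
Elements: [2, 14, 49]
lcm(2,14) = 14
lcm(14,49) = 98
Final lcm = 98


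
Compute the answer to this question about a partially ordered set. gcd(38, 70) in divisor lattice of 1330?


Meet=gcd.
gcd(38,70)=2


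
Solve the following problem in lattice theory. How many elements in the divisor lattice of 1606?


Divisors of 1606: [1, 2, 11, 22, 73, 146, 803, 1606]
Count: 8


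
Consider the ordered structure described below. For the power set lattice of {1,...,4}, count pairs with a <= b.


The order relation is {(a,b) : a <= b}, reflexive so it includes (a,a).
Examples: ({},{}), ({},{1,2}), ({},{1,2,3}), ({},{1,2,3,4}), ({},{1,2,4}), ...
Total ordered pairs: 81


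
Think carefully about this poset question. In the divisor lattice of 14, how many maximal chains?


A maximal chain goes from the minimum element to a maximal element via cover relations.
Counting all min-to-max paths in the cover graph.
Total maximal chains: 2


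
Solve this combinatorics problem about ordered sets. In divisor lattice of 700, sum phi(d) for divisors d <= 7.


Divisors of 700 up to 7: [1, 2, 4, 5, 7]
phi values: [1, 1, 2, 4, 6]
Sum = 14


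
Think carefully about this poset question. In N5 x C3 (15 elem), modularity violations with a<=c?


Modular law: if a <= c then a v (b ^ c) = (a v b) ^ c.
Check all triples (a,b,c) with a <= c among 15 elements.
  e.g. a=(a,0), b=(c,0), c=(b,0): lhs=(a,0) != rhs=(b,0)
  e.g. a=(a,0), b=(c,1), c=(b,0): lhs=(a,0) != rhs=(b,0)
Total violating triples: 18


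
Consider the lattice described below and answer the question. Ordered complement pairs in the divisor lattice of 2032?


Complement pair (a,b): a meet b = bottom, a join b = top.
Here: gcd(a,b)=1 and lcm(a,b)=2032, i.e. a*b=2032 with a,b coprime.
Pairs found: (1,2032), (16,127), (127,16), (2032,1)
Total ordered pairs: 4


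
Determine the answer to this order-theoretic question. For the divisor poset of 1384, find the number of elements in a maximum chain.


A chain is a totally ordered subset; we count the number of elements in a maximum chain.
Compute, for each element x, the size of the longest chain ending at x:
  1: 1
  2: 2
  173: 2
  4: 3
  8: 4
  346: 3
  ...
A maximum chain: 1 < 2 < 4 < 8 < 1384
Number of elements in the longest chain: 5


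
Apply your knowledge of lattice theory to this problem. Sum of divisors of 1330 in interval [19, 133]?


Interval [19,133] in divisors of 1330: [19, 133]
Sum = 152


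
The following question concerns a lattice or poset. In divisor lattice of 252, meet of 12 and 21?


In a divisor lattice, meet = gcd (greatest common divisor).
By Euclidean algorithm or factoring: gcd(12,21) = 3


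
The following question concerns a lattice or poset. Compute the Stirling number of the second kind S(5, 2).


S(n,k) = k*S(n-1,k) + S(n-1,k-1).
S(4,2) = 7, S(4,1) = 1
S(5,2) = 2*7 + 1 = 14 + 1
S(5,2) = 15


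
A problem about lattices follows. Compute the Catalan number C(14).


C(n) = C(2n, n) / (n+1).
C(28, 14) = 40116600
C(14) = 40116600 / 15 = 2674440


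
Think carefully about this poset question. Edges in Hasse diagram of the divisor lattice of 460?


A cover relation a -< b holds when a < b with no c strictly between.
Cover relations:
  1 -< 2
  1 -< 5
  1 -< 23
  2 -< 4
  2 -< 10
  2 -< 46
  4 -< 20
  4 -< 92
  ...12 more
Total: 20


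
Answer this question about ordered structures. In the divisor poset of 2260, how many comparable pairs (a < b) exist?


A comparable pair {a,b} has a < b or b < a in the order.
Count unordered pairs where one element is strictly below the other.
Examples: {1,2}, {1,4}, {1,5}, {1,10}, ...
Total comparable pairs: 42


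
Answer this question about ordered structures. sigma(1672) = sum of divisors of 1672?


sigma(n) = sum of divisors.
Divisors of 1672: [1, 2, 4, 8, 11, 19, 22, 38, 44, 76, 88, 152, 209, 418, 836, 1672]
Sum = 3600


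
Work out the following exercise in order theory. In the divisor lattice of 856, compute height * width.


Height = length of longest chain minus 1; width = size of largest antichain.
A maximum chain: 1 | 107 | 214 | 428 | 856  (height 4).
A maximum antichain: {2, 107}  (width 2).
Product = 4 * 2 = 8


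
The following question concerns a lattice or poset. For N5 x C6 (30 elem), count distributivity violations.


Distributive law: a ^ (b v c) = (a ^ b) v (a ^ c).
Check all 30^3 = 27000 ordered triples (a,b,c).
  e.g. a=(b,0), b=(a,0), c=(c,0): lhs=(b,0) != rhs=(a,0)
  e.g. a=(b,0), b=(a,0), c=(c,1): lhs=(b,0) != rhs=(a,0)
Total violating triples: 432


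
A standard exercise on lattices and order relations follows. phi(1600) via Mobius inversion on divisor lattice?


phi(n) = n * prod_{p|n} (1 - 1/p).
Prime divisors of 1600: [2, 5]
phi(1600) = 1600 * (1 - 1/2) * (1 - 1/5)
phi(1600) = 640


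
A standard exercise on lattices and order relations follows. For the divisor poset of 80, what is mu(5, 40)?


In a divisor lattice, mu(a,b) = mu(b/a) where mu is the classical Mobius function.
b/a = 40/5 = 8
Prime factorization of 8: primes [2]
8 is not squarefree, so mu(8) = 0


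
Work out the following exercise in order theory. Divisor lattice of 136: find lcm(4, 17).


In a divisor lattice, join = lcm (least common multiple).
gcd(4,17) = 1
lcm(4,17) = 4*17/gcd = 68/1 = 68


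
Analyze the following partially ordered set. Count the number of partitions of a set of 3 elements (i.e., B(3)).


B(n) = number of set partitions of an n-element set.
B(n) satisfies the recurrence: B(n+1) = sum_k C(n,k)*B(k).
B(3) = 5


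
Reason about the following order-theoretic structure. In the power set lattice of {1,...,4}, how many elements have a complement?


An element a is complemented if some b has a meet b = bottom, a join b = top.
every subset A has complement S\A, so all elements are complemented.
Complemented elements: {}, {1}, {2}, {3}, {4}, {1,2}, ... (10 more)
Count: 16


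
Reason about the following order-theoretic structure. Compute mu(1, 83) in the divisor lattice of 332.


In a divisor lattice, mu(a,b) = mu(b/a) where mu is the classical Mobius function.
b/a = 83/1 = 83
Prime factorization of 83: primes [83]
83 is squarefree with 1 prime factor(s), so mu(83) = (-1)^1 = -1


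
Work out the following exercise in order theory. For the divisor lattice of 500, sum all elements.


sigma(n) = sum of divisors.
Divisors of 500: [1, 2, 4, 5, 10, 20, 25, 50, 100, 125, 250, 500]
Sum = 1092


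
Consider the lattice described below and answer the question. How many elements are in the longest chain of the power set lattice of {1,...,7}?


A chain is a totally ordered subset; we count the number of elements in a maximum chain.
Compute, for each element x, the size of the longest chain ending at x:
  {}: 1
  {1}: 2
  {2}: 2
  {3}: 2
  {4}: 2
  {5}: 2
  ...
A maximum chain: {} < {1} < {1,2} < {1,2,3} < {1,2,3,4} < {1,2,3,4,5} < {1,2,3,4,5,6} < {1,2,3,4,5,6,7}
Number of elements in the longest chain: 8


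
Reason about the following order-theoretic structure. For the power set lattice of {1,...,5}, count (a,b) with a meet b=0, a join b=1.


Complement pair (a,b): a meet b = bottom, a join b = top.
Here: A intersect B = {} and A union B = {1,...,5}.
Pairs found: ({},{1,2,3,4,5}), ({1},{2,3,4,5}), ({2},{1,3,4,5}), ({3},{1,2,4,5}), ... (28 more)
Total ordered pairs: 32


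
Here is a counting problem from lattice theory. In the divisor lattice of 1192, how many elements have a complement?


An element a is complemented if some b has a meet b = bottom, a join b = top.
a is complemented iff gcd(a, n/a)=1, i.e. a is a unitary divisor of 1192.
Complemented elements: 1, 8, 149, 1192
Count: 4


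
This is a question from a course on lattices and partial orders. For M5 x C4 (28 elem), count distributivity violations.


Distributive law: a ^ (b v c) = (a ^ b) v (a ^ c).
Check all 28^3 = 21952 ordered triples (a,b,c).
  e.g. a=(a1,0), b=(a2,0), c=(a3,0): lhs=(a1,0) != rhs=(0,0)
  e.g. a=(a1,0), b=(a2,0), c=(a3,1): lhs=(a1,0) != rhs=(0,0)
Total violating triples: 3840


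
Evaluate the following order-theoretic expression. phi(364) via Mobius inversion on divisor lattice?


phi(n) = n * prod_{p|n} (1 - 1/p).
Prime divisors of 364: [2, 7, 13]
phi(364) = 364 * (1 - 1/2) * (1 - 1/7) * (1 - 1/13)
phi(364) = 144


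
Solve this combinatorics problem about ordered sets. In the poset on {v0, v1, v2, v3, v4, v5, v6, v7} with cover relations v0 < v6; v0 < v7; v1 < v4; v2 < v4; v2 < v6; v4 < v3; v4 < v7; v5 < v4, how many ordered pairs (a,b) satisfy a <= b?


The order relation is {(a,b) : a <= b}, reflexive so it includes (a,a).
Examples: (v0,v0), (v0,v6), (v0,v7), (v1,v1), (v1,v3), ...
Total ordered pairs: 22


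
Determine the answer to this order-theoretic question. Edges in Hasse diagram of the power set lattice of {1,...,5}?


A cover relation a -< b holds when a < b with no c strictly between.
Cover relations:
  {} -< {1}
  {} -< {2}
  {} -< {3}
  {} -< {4}
  {} -< {5}
  {1} -< {1,2}
  {1} -< {1,3}
  {1} -< {1,4}
  ...72 more
Total: 80


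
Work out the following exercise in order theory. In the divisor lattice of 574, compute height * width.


Height = length of longest chain minus 1; width = size of largest antichain.
A maximum chain: 1 | 41 | 287 | 574  (height 3).
A maximum antichain: {2, 7, 41}  (width 3).
Product = 3 * 3 = 9


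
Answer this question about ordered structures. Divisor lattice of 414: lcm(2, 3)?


Join=lcm.
gcd(2,3)=1
lcm=6


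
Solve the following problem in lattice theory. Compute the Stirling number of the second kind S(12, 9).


S(n,k) = k*S(n-1,k) + S(n-1,k-1).
S(11,9) = 1155, S(11,8) = 11880
S(12,9) = 9*1155 + 11880 = 10395 + 11880
S(12,9) = 22275


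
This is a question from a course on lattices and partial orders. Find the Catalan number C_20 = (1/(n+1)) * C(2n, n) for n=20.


C(n) = C(2n, n) / (n+1).
C(40, 20) = 137846528820
C(20) = 137846528820 / 21 = 6564120420


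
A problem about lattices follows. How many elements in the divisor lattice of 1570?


Divisors of 1570: [1, 2, 5, 10, 157, 314, 785, 1570]
Count: 8


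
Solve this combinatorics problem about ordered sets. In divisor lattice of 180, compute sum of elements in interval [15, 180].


Interval [15,180] in divisors of 180: [15, 30, 45, 60, 90, 180]
Sum = 420


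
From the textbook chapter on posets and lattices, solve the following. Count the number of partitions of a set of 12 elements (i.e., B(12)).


B(n) = number of set partitions of an n-element set.
B(n) satisfies the recurrence: B(n+1) = sum_k C(n,k)*B(k).
B(12) = 4213597


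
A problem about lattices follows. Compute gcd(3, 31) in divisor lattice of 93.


In a divisor lattice, meet = gcd (greatest common divisor).
By Euclidean algorithm or factoring: gcd(3,31) = 1


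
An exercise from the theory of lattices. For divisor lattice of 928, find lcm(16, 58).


In a divisor lattice, join = lcm (least common multiple).
Compute lcm iteratively: start with first element, then lcm(current, next).
Elements: [16, 58]
lcm(16,58) = 464
Final lcm = 464


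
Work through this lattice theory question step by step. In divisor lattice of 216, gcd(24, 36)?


Meet=gcd.
gcd(24,36)=12


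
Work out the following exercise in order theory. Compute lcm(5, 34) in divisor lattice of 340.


In a divisor lattice, join = lcm (least common multiple).
gcd(5,34) = 1
lcm(5,34) = 5*34/gcd = 170/1 = 170


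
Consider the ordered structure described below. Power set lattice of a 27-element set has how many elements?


Power set = 2^n.
2^27 = 134217728


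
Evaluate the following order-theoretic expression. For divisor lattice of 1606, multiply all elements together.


Divisors of 1606: [1, 2, 11, 22, 73, 146, 803, 1606]
Product = n^(d(n)/2) = 1606^(8/2)
Product = 6652458343696


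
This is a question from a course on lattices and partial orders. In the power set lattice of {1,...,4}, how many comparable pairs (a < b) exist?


A comparable pair {a,b} has a < b or b < a in the order.
Count unordered pairs where one element is strictly below the other.
Examples: {{},{1}}, {{},{2}}, {{},{3}}, {{},{4}}, ...
Total comparable pairs: 65


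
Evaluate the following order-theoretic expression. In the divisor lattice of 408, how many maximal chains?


A maximal chain goes from the minimum element to a maximal element via cover relations.
Counting all min-to-max paths in the cover graph.
Total maximal chains: 20


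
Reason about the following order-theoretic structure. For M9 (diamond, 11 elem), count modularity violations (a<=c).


Modular law: if a <= c then a v (b ^ c) = (a v b) ^ c.
Check all triples (a,b,c) with a <= c among 11 elements.
This lattice is modular (diamonds M_m and their chain-products are modular).
Total violating triples: 0


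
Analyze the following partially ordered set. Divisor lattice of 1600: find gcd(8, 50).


In a divisor lattice, meet = gcd (greatest common divisor).
By Euclidean algorithm or factoring: gcd(8,50) = 2


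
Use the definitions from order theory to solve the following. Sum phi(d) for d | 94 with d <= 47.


Divisors of 94 up to 47: [1, 2, 47]
phi values: [1, 1, 46]
Sum = 48


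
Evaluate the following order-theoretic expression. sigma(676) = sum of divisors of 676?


sigma(n) = sum of divisors.
Divisors of 676: [1, 2, 4, 13, 26, 52, 169, 338, 676]
Sum = 1281


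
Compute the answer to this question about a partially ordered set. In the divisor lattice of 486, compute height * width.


Height = length of longest chain minus 1; width = size of largest antichain.
A maximum chain: 1 | 3 | 9 | 27 | 81 | 243 | 486  (height 6).
A maximum antichain: {2, 3}  (width 2).
Product = 6 * 2 = 12


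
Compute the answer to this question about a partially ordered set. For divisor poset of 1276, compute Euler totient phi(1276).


phi(n) = n * prod_{p|n} (1 - 1/p).
Prime divisors of 1276: [2, 11, 29]
phi(1276) = 1276 * (1 - 1/2) * (1 - 1/11) * (1 - 1/29)
phi(1276) = 560


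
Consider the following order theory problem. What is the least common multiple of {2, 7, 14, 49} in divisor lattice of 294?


In a divisor lattice, join = lcm (least common multiple).
Compute lcm iteratively: start with first element, then lcm(current, next).
Elements: [2, 7, 14, 49]
lcm(2,7) = 14
lcm(14,14) = 14
lcm(14,49) = 98
Final lcm = 98


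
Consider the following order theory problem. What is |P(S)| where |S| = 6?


Power set = 2^n.
2^6 = 64


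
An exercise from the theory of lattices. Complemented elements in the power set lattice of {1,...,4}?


An element a is complemented if some b has a meet b = bottom, a join b = top.
every subset A has complement S\A, so all elements are complemented.
Complemented elements: {}, {1}, {2}, {3}, {4}, {1,2}, ... (10 more)
Count: 16


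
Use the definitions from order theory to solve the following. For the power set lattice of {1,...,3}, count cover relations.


A cover relation a -< b holds when a < b with no c strictly between.
Cover relations:
  {} -< {1}
  {} -< {2}
  {} -< {3}
  {1} -< {1,2}
  {1} -< {1,3}
  {2} -< {1,2}
  {2} -< {2,3}
  {3} -< {1,3}
  ...4 more
Total: 12


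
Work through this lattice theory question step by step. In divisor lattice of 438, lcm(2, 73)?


Join=lcm.
gcd(2,73)=1
lcm=146


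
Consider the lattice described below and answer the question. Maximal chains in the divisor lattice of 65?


A maximal chain goes from the minimum element to a maximal element via cover relations.
Counting all min-to-max paths in the cover graph.
Total maximal chains: 2


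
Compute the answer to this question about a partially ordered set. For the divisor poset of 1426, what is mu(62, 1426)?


In a divisor lattice, mu(a,b) = mu(b/a) where mu is the classical Mobius function.
b/a = 1426/62 = 23
Prime factorization of 23: primes [23]
23 is squarefree with 1 prime factor(s), so mu(23) = (-1)^1 = -1


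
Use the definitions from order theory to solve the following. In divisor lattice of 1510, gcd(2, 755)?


Meet=gcd.
gcd(2,755)=1


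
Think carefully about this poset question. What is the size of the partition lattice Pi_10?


B(n) = number of set partitions of an n-element set.
B(n) satisfies the recurrence: B(n+1) = sum_k C(n,k)*B(k).
B(10) = 115975


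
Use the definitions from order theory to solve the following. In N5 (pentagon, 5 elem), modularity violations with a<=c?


Modular law: if a <= c then a v (b ^ c) = (a v b) ^ c.
Check all triples (a,b,c) with a <= c among 5 elements.
  e.g. a=a, b=c, c=b: lhs=a != rhs=b
Total violating triples: 1
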